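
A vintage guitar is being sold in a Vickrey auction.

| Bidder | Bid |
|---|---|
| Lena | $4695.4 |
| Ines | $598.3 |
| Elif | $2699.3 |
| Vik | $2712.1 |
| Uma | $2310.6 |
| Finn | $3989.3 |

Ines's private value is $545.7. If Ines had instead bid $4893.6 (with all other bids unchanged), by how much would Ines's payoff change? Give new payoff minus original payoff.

The highest bid among the other bidders is $4695.4; Ines's bid doesn't change that.
Original bid $598.3: Ines is not highest (top rival bid is $4695.4); payoff $0.
Alternative bid $4893.6: Ines is highest, pays the top rival bid $4695.4; payoff $545.7 − $4695.4 = −$4149.7.
Change in payoff = −$4149.7 − ($0) = −$4149.7.

−$4149.7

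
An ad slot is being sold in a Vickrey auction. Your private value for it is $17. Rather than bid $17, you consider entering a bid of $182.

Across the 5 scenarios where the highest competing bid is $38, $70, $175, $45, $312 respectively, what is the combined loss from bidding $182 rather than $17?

$260

The deviation costs you only when the competing bid falls strictly between $17 and $182; elsewhere both bids give the same outcome.
$38: truthful payoff $0, deviation payoff −$21 → loss $21.
$70: truthful payoff $0, deviation payoff −$53 → loss $53.
$175: truthful payoff $0, deviation payoff −$158 → loss $158.
$45: truthful payoff $0, deviation payoff −$28 → loss $28.
$312: outcomes coincide → loss $0.
Total loss = $21 + $53 + $158 + $28 = $260.
Truthful bidding weakly dominates here: raising your bid can only win items priced above your value, and lowering it can only forfeit items priced below.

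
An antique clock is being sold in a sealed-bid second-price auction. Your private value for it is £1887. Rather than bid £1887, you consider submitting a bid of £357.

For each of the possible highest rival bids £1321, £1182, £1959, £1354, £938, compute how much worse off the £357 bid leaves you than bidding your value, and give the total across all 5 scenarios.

£2753

The deviation costs you only when the competing bid falls strictly between £357 and £1887; elsewhere both bids give the same outcome.
£1321: truthful payoff £566, deviation payoff £0 → loss £566.
£1182: truthful payoff £705, deviation payoff £0 → loss £705.
£1959: outcomes coincide → loss £0.
£1354: truthful payoff £533, deviation payoff £0 → loss £533.
£938: truthful payoff £949, deviation payoff £0 → loss £949.
Total loss = £566 + £705 + £533 + £949 = £2753.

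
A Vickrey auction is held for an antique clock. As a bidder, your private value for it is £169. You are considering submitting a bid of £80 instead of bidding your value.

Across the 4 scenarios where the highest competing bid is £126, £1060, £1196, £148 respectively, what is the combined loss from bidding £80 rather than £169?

£64

The deviation costs you only when the competing bid falls strictly between £80 and £169; elsewhere both bids give the same outcome.
£126: truthful payoff £43, deviation payoff £0 → loss £43.
£1060: outcomes coincide → loss £0.
£1196: outcomes coincide → loss £0.
£148: truthful payoff £21, deviation payoff £0 → loss £21.
Total loss = £43 + £21 = £64.
Truthful bidding weakly dominates here: raising your bid can only win items priced above your value, and lowering it can only forfeit items priced below.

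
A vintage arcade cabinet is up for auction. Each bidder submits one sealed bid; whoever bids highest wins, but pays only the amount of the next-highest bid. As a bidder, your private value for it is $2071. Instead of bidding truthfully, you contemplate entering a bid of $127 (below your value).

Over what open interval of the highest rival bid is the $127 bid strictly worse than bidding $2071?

($127, $2071)

If the competing bid is below $127, both bids win at the same price — no difference.
If it is above $2071, both bids lose — no difference.
If it lies strictly between $127 and $2071, bidding your value wins at a price below your value (positive payoff) while bidding $127 loses (payoff 0).
So the deviation strictly hurts on the open interval ($127, $2071).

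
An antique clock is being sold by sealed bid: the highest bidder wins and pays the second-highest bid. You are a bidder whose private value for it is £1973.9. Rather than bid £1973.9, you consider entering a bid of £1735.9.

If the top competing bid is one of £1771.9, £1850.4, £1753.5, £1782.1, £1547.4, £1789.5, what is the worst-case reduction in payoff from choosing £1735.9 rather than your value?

£1771.9: truthful gives £202, deviation gives £0 → loss £202.
£1850.4: truthful gives £123.5, deviation gives £0 → loss £123.5.
£1753.5: truthful gives £220.4, deviation gives £0 → loss £220.4.
£1782.1: truthful gives £191.8, deviation gives £0 → loss £191.8.
£1547.4: same outcome either way → loss £0.
£1789.5: truthful gives £184.4, deviation gives £0 → loss £184.4.
Maximum loss: £220.4.

£220.4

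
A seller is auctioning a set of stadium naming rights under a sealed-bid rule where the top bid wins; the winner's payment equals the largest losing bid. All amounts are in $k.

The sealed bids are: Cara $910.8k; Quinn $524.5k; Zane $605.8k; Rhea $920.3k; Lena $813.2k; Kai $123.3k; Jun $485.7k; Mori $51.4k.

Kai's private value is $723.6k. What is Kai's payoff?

Highest bid: Rhea at $920.3k, so Rhea wins.
Second-highest bid: Cara at $910.8k — that is the price the winner pays.
Kai did not win, so Kai pays nothing and receives nothing: payoff $0k.

$0k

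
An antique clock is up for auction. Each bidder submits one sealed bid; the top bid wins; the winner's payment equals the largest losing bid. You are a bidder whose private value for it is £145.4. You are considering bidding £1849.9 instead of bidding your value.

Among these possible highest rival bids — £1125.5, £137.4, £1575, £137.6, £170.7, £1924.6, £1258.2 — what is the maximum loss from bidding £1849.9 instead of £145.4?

£1429.6

£1125.5: truthful gives £0, deviation gives −£980.1 → loss £980.1.
£137.4: same outcome either way → loss £0.
£1575: truthful gives £0, deviation gives −£1429.6 → loss £1429.6.
£137.6: same outcome either way → loss £0.
£170.7: truthful gives £0, deviation gives −£25.3 → loss £25.3.
£1924.6: same outcome either way → loss £0.
£1258.2: truthful gives £0, deviation gives −£1112.8 → loss £1112.8.
Maximum loss: £1429.6.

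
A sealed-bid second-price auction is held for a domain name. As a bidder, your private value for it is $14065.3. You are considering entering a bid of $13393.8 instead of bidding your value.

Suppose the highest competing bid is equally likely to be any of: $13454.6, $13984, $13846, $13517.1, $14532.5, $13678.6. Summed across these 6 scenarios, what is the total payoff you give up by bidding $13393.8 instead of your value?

$1846.2

The deviation costs you only when the competing bid falls strictly between $13393.8 and $14065.3; elsewhere both bids give the same outcome.
$13454.6: truthful payoff $610.7, deviation payoff $0 → loss $610.7.
$13984: truthful payoff $81.3, deviation payoff $0 → loss $81.3.
$13846: truthful payoff $219.3, deviation payoff $0 → loss $219.3.
$13517.1: truthful payoff $548.2, deviation payoff $0 → loss $548.2.
$14532.5: outcomes coincide → loss $0.
$13678.6: truthful payoff $386.7, deviation payoff $0 → loss $386.7.
Total loss = $610.7 + $81.3 + $219.3 + $548.2 + $386.7 = $1846.2.
Because the price is fixed by the runner-up's bid, deviating from your value can only change a good outcome into a bad one — never the reverse.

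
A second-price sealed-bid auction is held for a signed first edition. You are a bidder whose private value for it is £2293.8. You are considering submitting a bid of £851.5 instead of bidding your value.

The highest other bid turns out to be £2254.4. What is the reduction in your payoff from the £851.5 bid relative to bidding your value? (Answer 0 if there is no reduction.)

£39.4

Bidding your value £2293.8: you win (since £2293.8 > £2254.4) and pay £2254.4. Payoff £39.4.
Bidding £851.5: you lose. Payoff £0.
The competing bid £2254.4 lies between your shaded bid and your value, so underbidding forfeits an item you could have won at a profitable price.
Loss from deviating = £39.4 − (£0) = £39.4.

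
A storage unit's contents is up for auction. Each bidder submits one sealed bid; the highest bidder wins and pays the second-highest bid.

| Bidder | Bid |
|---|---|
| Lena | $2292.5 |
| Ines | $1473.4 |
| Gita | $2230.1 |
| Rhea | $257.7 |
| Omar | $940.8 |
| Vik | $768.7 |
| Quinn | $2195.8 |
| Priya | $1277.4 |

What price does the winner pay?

Highest bid: Lena at $2292.5, so Lena wins.
Second-highest bid: Gita at $2230.1 — that is the price the winner pays.

$2230.1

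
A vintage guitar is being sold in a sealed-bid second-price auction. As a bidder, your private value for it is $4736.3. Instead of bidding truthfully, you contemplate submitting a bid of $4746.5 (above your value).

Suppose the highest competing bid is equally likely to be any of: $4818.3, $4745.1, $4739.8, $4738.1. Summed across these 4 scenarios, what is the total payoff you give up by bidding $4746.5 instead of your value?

$14.1

The deviation costs you only when the competing bid falls strictly between $4736.3 and $4746.5; elsewhere both bids give the same outcome.
$4818.3: outcomes coincide → loss $0.
$4745.1: truthful payoff $0, deviation payoff −$8.8 → loss $8.8.
$4739.8: truthful payoff $0, deviation payoff −$3.5 → loss $3.5.
$4738.1: truthful payoff $0, deviation payoff −$1.8 → loss $1.8.
Total loss = $8.8 + $3.5 + $1.8 = $14.1.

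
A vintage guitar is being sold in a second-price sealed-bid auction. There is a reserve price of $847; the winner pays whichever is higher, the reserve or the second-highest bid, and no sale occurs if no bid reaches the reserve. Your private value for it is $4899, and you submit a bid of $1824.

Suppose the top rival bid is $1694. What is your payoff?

$3205

Your bid $1824 is the highest and exceeds the reserve.
Price = max(second-highest bid, reserve) = max($1694, $847) = $1694.
Payoff = $4899 − $1694 = $3205.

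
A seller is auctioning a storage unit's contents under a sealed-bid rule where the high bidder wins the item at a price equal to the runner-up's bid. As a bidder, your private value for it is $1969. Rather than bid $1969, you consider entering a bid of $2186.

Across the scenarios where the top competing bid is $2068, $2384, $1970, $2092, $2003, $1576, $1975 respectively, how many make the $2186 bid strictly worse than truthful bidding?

The deviation hurts exactly when the highest competing bid lies strictly between $1969 and $2186 — overbidding then wins at a price above your value.
$2068: inside the interval → strictly worse (loss $99).
$2384: above both → same outcome either way.
$1970: inside the interval → strictly worse (loss $1).
$2092: inside the interval → strictly worse (loss $123).
$2003: inside the interval → strictly worse (loss $34).
$1576: below both → same outcome either way.
$1975: inside the interval → strictly worse (loss $6).
Count: 5.

5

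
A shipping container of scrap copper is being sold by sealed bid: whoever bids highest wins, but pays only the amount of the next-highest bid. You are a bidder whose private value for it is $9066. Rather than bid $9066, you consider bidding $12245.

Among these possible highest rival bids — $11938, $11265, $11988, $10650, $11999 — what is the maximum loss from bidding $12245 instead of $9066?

$11938: truthful gives $0, deviation gives −$2872 → loss $2872.
$11265: truthful gives $0, deviation gives −$2199 → loss $2199.
$11988: truthful gives $0, deviation gives −$2922 → loss $2922.
$10650: truthful gives $0, deviation gives −$1584 → loss $1584.
$11999: truthful gives $0, deviation gives −$2933 → loss $2933.
Maximum loss: $2933.

$2933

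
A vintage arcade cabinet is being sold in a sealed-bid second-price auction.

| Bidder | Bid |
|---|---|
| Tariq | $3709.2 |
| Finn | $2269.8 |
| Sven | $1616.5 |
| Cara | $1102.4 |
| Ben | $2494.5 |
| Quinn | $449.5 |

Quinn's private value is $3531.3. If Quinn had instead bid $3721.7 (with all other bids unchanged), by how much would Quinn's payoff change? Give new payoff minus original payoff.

−$177.9

The highest bid among the other bidders is $3709.2; Quinn's bid doesn't change that.
Original bid $449.5: Quinn is not highest (top rival bid is $3709.2); payoff $0.
Alternative bid $3721.7: Quinn is highest, pays the top rival bid $3709.2; payoff $3531.3 − $3709.2 = −$177.9.
Change in payoff = −$177.9 − ($0) = −$177.9.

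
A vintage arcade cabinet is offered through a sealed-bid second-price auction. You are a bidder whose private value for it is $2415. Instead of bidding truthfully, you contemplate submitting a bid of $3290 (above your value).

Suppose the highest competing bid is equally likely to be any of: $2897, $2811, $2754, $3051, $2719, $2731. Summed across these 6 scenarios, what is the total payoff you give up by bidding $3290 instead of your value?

The deviation costs you only when the competing bid falls strictly between $2415 and $3290; elsewhere both bids give the same outcome.
$2897: truthful payoff $0, deviation payoff −$482 → loss $482.
$2811: truthful payoff $0, deviation payoff −$396 → loss $396.
$2754: truthful payoff $0, deviation payoff −$339 → loss $339.
$3051: truthful payoff $0, deviation payoff −$636 → loss $636.
$2719: truthful payoff $0, deviation payoff −$304 → loss $304.
$2731: truthful payoff $0, deviation payoff −$316 → loss $316.
Total loss = $482 + $396 + $339 + $636 + $304 + $316 = $2473.

$2473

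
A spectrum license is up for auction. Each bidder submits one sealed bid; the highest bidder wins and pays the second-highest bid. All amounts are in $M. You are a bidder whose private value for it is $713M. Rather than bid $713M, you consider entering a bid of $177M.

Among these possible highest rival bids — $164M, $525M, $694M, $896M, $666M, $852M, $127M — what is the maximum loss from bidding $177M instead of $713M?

$188M

$164M: same outcome either way → loss $0M.
$525M: truthful gives $188M, deviation gives $0M → loss $188M.
$694M: truthful gives $19M, deviation gives $0M → loss $19M.
$896M: same outcome either way → loss $0M.
$666M: truthful gives $47M, deviation gives $0M → loss $47M.
$852M: same outcome either way → loss $0M.
$127M: same outcome either way → loss $0M.
Maximum loss: $188M.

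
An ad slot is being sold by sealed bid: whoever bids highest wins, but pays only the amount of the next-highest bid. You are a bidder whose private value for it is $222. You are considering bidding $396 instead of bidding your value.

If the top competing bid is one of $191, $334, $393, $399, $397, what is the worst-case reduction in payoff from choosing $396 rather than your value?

$191: same outcome either way → loss $0.
$334: truthful gives $0, deviation gives −$112 → loss $112.
$393: truthful gives $0, deviation gives −$171 → loss $171.
$399: same outcome either way → loss $0.
$397: same outcome either way → loss $0.
Maximum loss: $171.

$171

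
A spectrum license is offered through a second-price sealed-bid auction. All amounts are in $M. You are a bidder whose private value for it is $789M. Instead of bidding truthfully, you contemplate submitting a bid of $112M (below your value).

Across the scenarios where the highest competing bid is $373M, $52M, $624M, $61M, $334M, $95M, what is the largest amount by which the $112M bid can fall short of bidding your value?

$373M: truthful gives $416M, deviation gives $0M → loss $416M.
$52M: same outcome either way → loss $0M.
$624M: truthful gives $165M, deviation gives $0M → loss $165M.
$61M: same outcome either way → loss $0M.
$334M: truthful gives $455M, deviation gives $0M → loss $455M.
$95M: same outcome either way → loss $0M.
Maximum loss: $455M.

$455M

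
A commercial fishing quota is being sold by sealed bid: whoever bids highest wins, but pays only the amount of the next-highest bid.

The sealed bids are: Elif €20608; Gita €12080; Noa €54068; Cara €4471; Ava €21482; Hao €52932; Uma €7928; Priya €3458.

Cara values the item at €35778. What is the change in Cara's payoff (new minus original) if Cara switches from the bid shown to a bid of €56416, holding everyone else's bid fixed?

−€18290

The highest bid among the other bidders is €54068; Cara's bid doesn't change that.
Original bid €4471: Cara is not highest (top rival bid is €54068); payoff €0.
Alternative bid €56416: Cara is highest, pays the top rival bid €54068; payoff €35778 − €54068 = −€18290.
Change in payoff = −€18290 − (€0) = −€18290.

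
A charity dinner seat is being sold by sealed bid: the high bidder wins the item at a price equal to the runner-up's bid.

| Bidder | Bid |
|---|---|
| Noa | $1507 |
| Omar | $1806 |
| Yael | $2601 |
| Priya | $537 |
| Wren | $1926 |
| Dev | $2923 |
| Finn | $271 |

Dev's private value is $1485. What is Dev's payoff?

Highest bid: Dev at $2923, so Dev wins.
Second-highest bid: Yael at $2601 — that is the price the winner pays.
Dev's payoff = value − price = $1485 − $2601 = −$1116.

−$1116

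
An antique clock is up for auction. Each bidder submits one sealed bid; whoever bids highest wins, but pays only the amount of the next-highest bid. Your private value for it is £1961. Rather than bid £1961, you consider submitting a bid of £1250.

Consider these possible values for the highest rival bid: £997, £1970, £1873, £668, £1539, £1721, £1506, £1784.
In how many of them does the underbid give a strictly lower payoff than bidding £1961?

The deviation hurts exactly when the highest competing bid lies strictly between £1250 and £1961 — underbidding then forfeits a profitable win.
£997: below both → same outcome either way.
£1970: above both → same outcome either way.
£1873: inside the interval → strictly worse (loss £88).
£668: below both → same outcome either way.
£1539: inside the interval → strictly worse (loss £422).
£1721: inside the interval → strictly worse (loss £240).
£1506: inside the interval → strictly worse (loss £455).
£1784: inside the interval → strictly worse (loss £177).
Count: 5.

5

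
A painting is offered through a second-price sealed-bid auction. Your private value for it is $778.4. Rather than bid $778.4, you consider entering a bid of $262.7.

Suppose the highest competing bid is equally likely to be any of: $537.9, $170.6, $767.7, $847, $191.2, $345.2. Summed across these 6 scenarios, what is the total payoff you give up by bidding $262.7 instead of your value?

The deviation costs you only when the competing bid falls strictly between $262.7 and $778.4; elsewhere both bids give the same outcome.
$537.9: truthful payoff $240.5, deviation payoff $0 → loss $240.5.
$170.6: outcomes coincide → loss $0.
$767.7: truthful payoff $10.7, deviation payoff $0 → loss $10.7.
$847: outcomes coincide → loss $0.
$191.2: outcomes coincide → loss $0.
$345.2: truthful payoff $433.2, deviation payoff $0 → loss $433.2.
Total loss = $240.5 + $10.7 + $433.2 = $684.4.
Truthful bidding weakly dominates here: raising your bid can only win items priced above your value, and lowering it can only forfeit items priced below.

$684.4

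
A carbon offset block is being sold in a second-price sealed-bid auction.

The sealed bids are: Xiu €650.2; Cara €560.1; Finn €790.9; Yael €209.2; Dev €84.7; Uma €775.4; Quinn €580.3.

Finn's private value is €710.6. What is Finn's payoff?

−€64.8

Highest bid: Finn at €790.9, so Finn wins.
Second-highest bid: Uma at €775.4 — that is the price the winner pays.
Finn's payoff = value − price = €710.6 − €775.4 = −€64.8.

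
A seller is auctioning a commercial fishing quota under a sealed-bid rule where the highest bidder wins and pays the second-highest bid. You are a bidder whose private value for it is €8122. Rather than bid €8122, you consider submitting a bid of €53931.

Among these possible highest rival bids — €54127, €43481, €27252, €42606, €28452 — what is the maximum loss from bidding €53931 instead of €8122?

€54127: same outcome either way → loss €0.
€43481: truthful gives €0, deviation gives −€35359 → loss €35359.
€27252: truthful gives €0, deviation gives −€19130 → loss €19130.
€42606: truthful gives €0, deviation gives −€34484 → loss €34484.
€28452: truthful gives €0, deviation gives −€20330 → loss €20330.
Maximum loss: €35359.

€35359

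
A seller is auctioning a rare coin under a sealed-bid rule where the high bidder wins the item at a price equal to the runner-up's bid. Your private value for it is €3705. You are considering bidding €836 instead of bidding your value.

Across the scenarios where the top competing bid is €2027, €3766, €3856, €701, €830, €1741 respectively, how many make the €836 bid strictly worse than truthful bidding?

The deviation hurts exactly when the highest competing bid lies strictly between €836 and €3705 — underbidding then forfeits a profitable win.
€2027: inside the interval → strictly worse (loss €1678).
€3766: above both → same outcome either way.
€3856: above both → same outcome either way.
€701: below both → same outcome either way.
€830: below both → same outcome either way.
€1741: inside the interval → strictly worse (loss €1964).
Count: 2.

2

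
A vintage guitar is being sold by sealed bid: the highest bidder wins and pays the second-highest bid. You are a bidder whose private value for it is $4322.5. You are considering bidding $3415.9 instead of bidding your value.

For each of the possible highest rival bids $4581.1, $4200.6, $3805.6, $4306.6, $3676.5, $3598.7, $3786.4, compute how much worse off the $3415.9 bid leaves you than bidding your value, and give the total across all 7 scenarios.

The deviation costs you only when the competing bid falls strictly between $3415.9 and $4322.5; elsewhere both bids give the same outcome.
$4581.1: outcomes coincide → loss $0.
$4200.6: truthful payoff $121.9, deviation payoff $0 → loss $121.9.
$3805.6: truthful payoff $516.9, deviation payoff $0 → loss $516.9.
$4306.6: truthful payoff $15.9, deviation payoff $0 → loss $15.9.
$3676.5: truthful payoff $646, deviation payoff $0 → loss $646.
$3598.7: truthful payoff $723.8, deviation payoff $0 → loss $723.8.
$3786.4: truthful payoff $536.1, deviation payoff $0 → loss $536.1.
Total loss = $121.9 + $516.9 + $15.9 + $646 + $723.8 + $536.1 = $2560.6.
Truthful bidding weakly dominates here: raising your bid can only win items priced above your value, and lowering it can only forfeit items priced below.

$2560.6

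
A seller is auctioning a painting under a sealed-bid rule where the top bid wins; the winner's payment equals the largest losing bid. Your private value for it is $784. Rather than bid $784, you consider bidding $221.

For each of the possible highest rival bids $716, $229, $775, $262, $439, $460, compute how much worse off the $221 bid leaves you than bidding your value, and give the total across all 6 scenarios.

The deviation costs you only when the competing bid falls strictly between $221 and $784; elsewhere both bids give the same outcome.
$716: truthful payoff $68, deviation payoff $0 → loss $68.
$229: truthful payoff $555, deviation payoff $0 → loss $555.
$775: truthful payoff $9, deviation payoff $0 → loss $9.
$262: truthful payoff $522, deviation payoff $0 → loss $522.
$439: truthful payoff $345, deviation payoff $0 → loss $345.
$460: truthful payoff $324, deviation payoff $0 → loss $324.
Total loss = $68 + $555 + $9 + $522 + $345 + $324 = $1823.

$1823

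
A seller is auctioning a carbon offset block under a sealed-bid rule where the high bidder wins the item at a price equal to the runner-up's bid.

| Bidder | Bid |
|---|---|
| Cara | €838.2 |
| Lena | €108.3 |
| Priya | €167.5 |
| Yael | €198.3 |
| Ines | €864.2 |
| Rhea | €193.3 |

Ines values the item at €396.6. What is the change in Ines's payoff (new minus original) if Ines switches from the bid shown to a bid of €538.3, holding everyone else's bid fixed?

The highest bid among the other bidders is €838.2; Ines's bid doesn't change that.
Original bid €864.2: Ines is highest, pays the top rival bid €838.2; payoff €396.6 − €838.2 = −€441.6.
Alternative bid €538.3: Ines is not highest (top rival bid is €838.2); payoff €0.
Change in payoff = €0 − (−€441.6) = €441.6.

€441.6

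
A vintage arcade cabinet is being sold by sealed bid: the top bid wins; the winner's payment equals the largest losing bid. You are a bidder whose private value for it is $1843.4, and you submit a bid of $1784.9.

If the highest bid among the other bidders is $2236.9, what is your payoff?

Your bid $1784.9 is below the highest competing bid $2236.9, so you lose.
A losing bidder pays nothing and receives nothing: payoff = $0.

$0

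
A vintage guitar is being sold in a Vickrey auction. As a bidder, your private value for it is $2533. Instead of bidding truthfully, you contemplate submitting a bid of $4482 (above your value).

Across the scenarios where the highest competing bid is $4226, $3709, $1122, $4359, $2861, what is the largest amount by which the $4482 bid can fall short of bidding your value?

$4226: truthful gives $0, deviation gives −$1693 → loss $1693.
$3709: truthful gives $0, deviation gives −$1176 → loss $1176.
$1122: same outcome either way → loss $0.
$4359: truthful gives $0, deviation gives −$1826 → loss $1826.
$2861: truthful gives $0, deviation gives −$328 → loss $328.
Maximum loss: $1826.

$1826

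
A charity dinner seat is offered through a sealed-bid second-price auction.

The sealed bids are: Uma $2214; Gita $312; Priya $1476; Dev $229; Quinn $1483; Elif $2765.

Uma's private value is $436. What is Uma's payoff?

Highest bid: Elif at $2765, so Elif wins.
Second-highest bid: Uma at $2214 — that is the price the winner pays.
Uma did not win, so Uma pays nothing and receives nothing: payoff $0.

$0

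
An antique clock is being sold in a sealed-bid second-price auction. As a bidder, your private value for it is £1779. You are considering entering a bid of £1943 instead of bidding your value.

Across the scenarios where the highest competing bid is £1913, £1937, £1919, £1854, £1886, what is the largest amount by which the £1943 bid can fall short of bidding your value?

£158

£1913: truthful gives £0, deviation gives −£134 → loss £134.
£1937: truthful gives £0, deviation gives −£158 → loss £158.
£1919: truthful gives £0, deviation gives −£140 → loss £140.
£1854: truthful gives £0, deviation gives −£75 → loss £75.
£1886: truthful gives £0, deviation gives −£107 → loss £107.
Maximum loss: £158.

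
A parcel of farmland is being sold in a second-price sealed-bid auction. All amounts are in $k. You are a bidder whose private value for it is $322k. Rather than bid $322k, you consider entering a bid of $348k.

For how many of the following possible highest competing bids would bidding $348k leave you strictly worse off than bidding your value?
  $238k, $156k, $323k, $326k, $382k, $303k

The deviation hurts exactly when the highest competing bid lies strictly between $322k and $348k — overbidding then wins at a price above your value.
$238k: below both → same outcome either way.
$156k: below both → same outcome either way.
$323k: inside the interval → strictly worse (loss $1k).
$326k: inside the interval → strictly worse (loss $4k).
$382k: above both → same outcome either way.
$303k: below both → same outcome either way.
Count: 2.

2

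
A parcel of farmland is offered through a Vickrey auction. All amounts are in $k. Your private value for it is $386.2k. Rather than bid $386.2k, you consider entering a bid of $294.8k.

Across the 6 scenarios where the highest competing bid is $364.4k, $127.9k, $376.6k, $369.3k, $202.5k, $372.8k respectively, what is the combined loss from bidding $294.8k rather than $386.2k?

$61.7k

The deviation costs you only when the competing bid falls strictly between $294.8k and $386.2k; elsewhere both bids give the same outcome.
$364.4k: truthful payoff $21.8k, deviation payoff $0k → loss $21.8k.
$127.9k: outcomes coincide → loss $0k.
$376.6k: truthful payoff $9.6k, deviation payoff $0k → loss $9.6k.
$369.3k: truthful payoff $16.9k, deviation payoff $0k → loss $16.9k.
$202.5k: outcomes coincide → loss $0k.
$372.8k: truthful payoff $13.4k, deviation payoff $0k → loss $13.4k.
Total loss = $21.8k + $9.6k + $16.9k + $13.4k = $61.7k.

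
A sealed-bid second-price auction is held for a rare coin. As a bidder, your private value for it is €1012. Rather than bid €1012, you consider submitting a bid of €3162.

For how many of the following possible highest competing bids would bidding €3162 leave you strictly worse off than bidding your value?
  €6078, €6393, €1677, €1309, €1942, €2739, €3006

5

The deviation hurts exactly when the highest competing bid lies strictly between €1012 and €3162 — overbidding then wins at a price above your value.
€6078: above both → same outcome either way.
€6393: above both → same outcome either way.
€1677: inside the interval → strictly worse (loss €665).
€1309: inside the interval → strictly worse (loss €297).
€1942: inside the interval → strictly worse (loss €930).
€2739: inside the interval → strictly worse (loss €1727).
€3006: inside the interval → strictly worse (loss €1994).
Count: 5.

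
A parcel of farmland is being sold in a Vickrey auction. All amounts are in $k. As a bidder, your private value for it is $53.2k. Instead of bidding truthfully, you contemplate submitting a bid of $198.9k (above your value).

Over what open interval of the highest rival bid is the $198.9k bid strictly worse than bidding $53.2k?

($53.2k, $198.9k)

If the competing bid is below $53.2k, both bids win at the same price — no difference.
If it is above $198.9k, both bids lose — no difference.
If it lies strictly between $53.2k and $198.9k, bidding your value loses (payoff 0) while bidding $198.9k wins at a price above your value (payoff negative).
So the deviation strictly hurts on the open interval ($53.2k, $198.9k).
Truthful bidding weakly dominates here: raising your bid can only win items priced above your value, and lowering it can only forfeit items priced below.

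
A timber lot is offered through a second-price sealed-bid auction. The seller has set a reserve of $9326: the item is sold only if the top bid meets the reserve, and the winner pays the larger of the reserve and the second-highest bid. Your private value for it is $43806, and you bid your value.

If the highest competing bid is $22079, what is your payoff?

Your bid $43806 is the highest and exceeds the reserve.
Price = max(second-highest bid, reserve) = max($22079, $9326) = $22079.
Payoff = $43806 − $22079 = $21727.

$21727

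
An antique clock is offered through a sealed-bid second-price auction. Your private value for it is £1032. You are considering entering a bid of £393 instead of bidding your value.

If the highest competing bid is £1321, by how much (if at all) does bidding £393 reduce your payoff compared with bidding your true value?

£0

Bidding your value £1032: you lose (since £1032 < £1321). Payoff £0.
Bidding £393: you lose. Payoff £0.
Difference = £0 − £0 = £0; both bids lead to the same outcome because the competing bid is above both your value and your alternative bid.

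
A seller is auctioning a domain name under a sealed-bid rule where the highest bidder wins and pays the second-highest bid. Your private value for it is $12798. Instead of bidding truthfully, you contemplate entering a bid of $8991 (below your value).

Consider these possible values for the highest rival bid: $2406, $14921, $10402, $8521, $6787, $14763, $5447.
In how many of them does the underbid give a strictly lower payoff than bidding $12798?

1

The deviation hurts exactly when the highest competing bid lies strictly between $8991 and $12798 — underbidding then forfeits a profitable win.
$2406: below both → same outcome either way.
$14921: above both → same outcome either way.
$10402: inside the interval → strictly worse (loss $2396).
$8521: below both → same outcome either way.
$6787: below both → same outcome either way.
$14763: above both → same outcome either way.
$5447: below both → same outcome either way.
Count: 1.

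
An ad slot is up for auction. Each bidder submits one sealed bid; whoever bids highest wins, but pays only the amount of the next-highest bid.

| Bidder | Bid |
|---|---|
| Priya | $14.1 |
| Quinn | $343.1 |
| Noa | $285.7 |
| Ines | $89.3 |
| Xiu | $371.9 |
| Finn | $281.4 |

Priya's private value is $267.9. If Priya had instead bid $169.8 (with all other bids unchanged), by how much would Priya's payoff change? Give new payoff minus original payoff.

The highest bid among the other bidders is $371.9; Priya's bid doesn't change that.
Original bid $14.1: Priya is not highest (top rival bid is $371.9); payoff $0.
Alternative bid $169.8: Priya is not highest (top rival bid is $371.9); payoff $0.
Change in payoff = $0 − ($0) = $0.

$0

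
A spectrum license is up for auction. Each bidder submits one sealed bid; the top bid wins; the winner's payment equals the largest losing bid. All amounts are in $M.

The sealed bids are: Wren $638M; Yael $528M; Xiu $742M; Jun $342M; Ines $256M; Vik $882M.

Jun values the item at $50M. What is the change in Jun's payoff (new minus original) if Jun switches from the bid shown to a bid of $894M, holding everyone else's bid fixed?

The highest bid among the other bidders is $882M; Jun's bid doesn't change that.
Original bid $342M: Jun is not highest (top rival bid is $882M); payoff $0M.
Alternative bid $894M: Jun is highest, pays the top rival bid $882M; payoff $50M − $882M = −$832M.
Change in payoff = −$832M − ($0M) = −$832M.

−$832M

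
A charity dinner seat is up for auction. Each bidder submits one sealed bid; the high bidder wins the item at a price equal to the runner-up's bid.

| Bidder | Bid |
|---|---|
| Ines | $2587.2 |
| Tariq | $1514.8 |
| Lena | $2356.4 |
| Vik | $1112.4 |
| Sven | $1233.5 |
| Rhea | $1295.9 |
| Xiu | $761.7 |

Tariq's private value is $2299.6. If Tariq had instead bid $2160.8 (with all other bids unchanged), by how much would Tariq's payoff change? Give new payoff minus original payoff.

The highest bid among the other bidders is $2587.2; Tariq's bid doesn't change that.
Original bid $1514.8: Tariq is not highest (top rival bid is $2587.2); payoff $0.
Alternative bid $2160.8: Tariq is not highest (top rival bid is $2587.2); payoff $0.
Change in payoff = $0 − ($0) = $0.

$0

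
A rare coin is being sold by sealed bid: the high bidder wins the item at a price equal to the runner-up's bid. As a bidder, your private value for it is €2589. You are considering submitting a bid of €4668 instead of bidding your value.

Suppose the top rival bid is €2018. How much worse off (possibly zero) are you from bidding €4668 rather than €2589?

Bidding your value €2589: you win (since €2589 > €2018) and pay €2018. Payoff €571.
Bidding €4668: you win and pay €2018. Payoff €2589 − €2018 = €571.
Difference = €571 − €571 = €0; both bids lead to the same outcome because the competing bid is below both your value and your alternative bid.

€0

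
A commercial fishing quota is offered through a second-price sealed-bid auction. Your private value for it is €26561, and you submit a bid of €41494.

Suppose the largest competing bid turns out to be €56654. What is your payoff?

€0

Your bid €41494 is below the highest competing bid €56654, so you lose.
A losing bidder pays nothing and receives nothing: payoff = €0.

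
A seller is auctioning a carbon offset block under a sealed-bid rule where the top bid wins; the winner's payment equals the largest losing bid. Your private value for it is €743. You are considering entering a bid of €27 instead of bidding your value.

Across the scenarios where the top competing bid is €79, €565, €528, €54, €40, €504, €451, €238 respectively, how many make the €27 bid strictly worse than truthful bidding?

The deviation hurts exactly when the highest competing bid lies strictly between €27 and €743 — underbidding then forfeits a profitable win.
€79: inside the interval → strictly worse (loss €664).
€565: inside the interval → strictly worse (loss €178).
€528: inside the interval → strictly worse (loss €215).
€54: inside the interval → strictly worse (loss €689).
€40: inside the interval → strictly worse (loss €703).
€504: inside the interval → strictly worse (loss €239).
€451: inside the interval → strictly worse (loss €292).
€238: inside the interval → strictly worse (loss €505).
Count: 8.

8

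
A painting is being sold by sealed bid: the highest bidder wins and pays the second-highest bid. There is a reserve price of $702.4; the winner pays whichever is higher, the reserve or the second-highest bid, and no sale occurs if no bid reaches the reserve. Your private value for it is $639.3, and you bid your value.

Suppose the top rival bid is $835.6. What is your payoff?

$0

Your bid $639.3 is below the highest competing bid $835.6, so you lose. Payoff $0.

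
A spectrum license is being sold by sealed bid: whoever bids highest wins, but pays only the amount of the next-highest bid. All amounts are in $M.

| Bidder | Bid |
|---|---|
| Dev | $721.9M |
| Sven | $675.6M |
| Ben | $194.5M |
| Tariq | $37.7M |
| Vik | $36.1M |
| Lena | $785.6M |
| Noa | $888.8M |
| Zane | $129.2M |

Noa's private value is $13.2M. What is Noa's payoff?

−$772.4M

Highest bid: Noa at $888.8M, so Noa wins.
Second-highest bid: Lena at $785.6M — that is the price the winner pays.
Noa's payoff = value − price = $13.2M − $785.6M = −$772.4M.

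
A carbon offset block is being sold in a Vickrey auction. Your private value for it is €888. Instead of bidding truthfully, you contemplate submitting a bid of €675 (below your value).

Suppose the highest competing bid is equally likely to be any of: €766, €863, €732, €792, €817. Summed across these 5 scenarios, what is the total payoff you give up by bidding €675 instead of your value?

The deviation costs you only when the competing bid falls strictly between €675 and €888; elsewhere both bids give the same outcome.
€766: truthful payoff €122, deviation payoff €0 → loss €122.
€863: truthful payoff €25, deviation payoff €0 → loss €25.
€732: truthful payoff €156, deviation payoff €0 → loss €156.
€792: truthful payoff €96, deviation payoff €0 → loss €96.
€817: truthful payoff €71, deviation payoff €0 → loss €71.
Total loss = €122 + €25 + €156 + €96 + €71 = €470.

€470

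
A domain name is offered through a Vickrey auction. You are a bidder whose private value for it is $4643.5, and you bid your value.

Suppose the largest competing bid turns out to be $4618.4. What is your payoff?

Your bid $4643.5 exceeds the highest competing bid $4618.4, so you win.
In a second-price auction the winner pays the second-highest bid, $4618.4.
Payoff = value − price = $4643.5 − $4618.4 = $25.1.

$25.1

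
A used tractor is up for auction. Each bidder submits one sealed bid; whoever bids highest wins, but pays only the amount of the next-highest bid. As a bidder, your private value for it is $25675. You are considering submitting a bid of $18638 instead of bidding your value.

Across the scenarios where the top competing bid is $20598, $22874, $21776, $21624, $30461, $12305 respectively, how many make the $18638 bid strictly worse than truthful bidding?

4

The deviation hurts exactly when the highest competing bid lies strictly between $18638 and $25675 — underbidding then forfeits a profitable win.
$20598: inside the interval → strictly worse (loss $5077).
$22874: inside the interval → strictly worse (loss $2801).
$21776: inside the interval → strictly worse (loss $3899).
$21624: inside the interval → strictly worse (loss $4051).
$30461: above both → same outcome either way.
$12305: below both → same outcome either way.
Count: 4.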